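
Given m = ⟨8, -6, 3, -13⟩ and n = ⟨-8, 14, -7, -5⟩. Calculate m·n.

-104

m · n = 8·(-8) + (-6)·14 + 3·(-7) + (-13)·(-5) = -64 - 84 - 21 + 65 = -104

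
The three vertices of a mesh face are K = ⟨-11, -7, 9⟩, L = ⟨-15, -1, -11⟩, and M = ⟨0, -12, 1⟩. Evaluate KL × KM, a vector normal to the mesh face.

KL = (-4, 6, -20)
KM = (11, -5, -8)
i: 6·(-8) - (-20)·(-5) = -48 - 100 = -148
j: (-20)·11 - (-4)·(-8) = -220 - 32 = -252
k: (-4)·(-5) - 6·11 = 20 - 66 = -46
KL × KM = (-148, -252, -46)

(-148, -252, -46)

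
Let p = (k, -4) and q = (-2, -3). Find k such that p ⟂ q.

p · q = k·(-2) + (-4)·(-3) = 12 - 2k
Set equal to 0: -2k = -12, so k = 6.

6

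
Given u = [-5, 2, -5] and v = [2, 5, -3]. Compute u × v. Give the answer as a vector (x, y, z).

(19, -25, -29)

i: 2·(-3) - (-5)·5 = -6 - (-25) = 19
j: (-5)·2 - (-5)·(-3) = -10 - 15 = -25
k: (-5)·5 - 2·2 = -25 - 4 = -29
u × v = (19, -25, -29)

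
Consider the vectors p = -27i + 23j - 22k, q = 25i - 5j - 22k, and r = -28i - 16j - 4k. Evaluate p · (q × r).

37312

q × r:
i: (-5)·(-4) - (-22)·(-16) = 20 - 352 = -332
j: (-22)·(-28) - 25·(-4) = 616 - (-100) = 716
k: 25·(-16) - (-5)·(-28) = -400 - 140 = -540
q × r = (-332, 716, -540)
p · (q × r) = (-27)·(-332) + 23·716 + (-22)·(-540) = 8964 + 16468 + 11880 = 37312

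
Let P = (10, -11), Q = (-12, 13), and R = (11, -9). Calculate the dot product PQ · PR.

26

PQ = Q − P = (-22, 24)
PR = R − P = (1, 2)
PQ · PR = (-22)·1 + 24·2 = -22 + 48 = 26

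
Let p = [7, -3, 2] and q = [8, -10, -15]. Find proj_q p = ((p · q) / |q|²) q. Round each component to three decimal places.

(1.152, -1.440, -2.159)

p · q = 7·8 + (-3)·(-10) + 2·(-15) = 56 + 30 - 30 = 56
|q|² = 64 + 100 + 225 = 389
proj_q p = (56/389) · (8, -10, -15) ≈ (1.152, -1.440, -2.159)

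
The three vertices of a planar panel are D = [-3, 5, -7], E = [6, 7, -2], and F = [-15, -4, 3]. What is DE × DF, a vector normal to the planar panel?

DE = (9, 2, 5)
DF = (-12, -9, 10)
i: 2·10 - 5·(-9) = 20 - (-45) = 65
j: 5·(-12) - 9·10 = -60 - 90 = -150
k: 9·(-9) - 2·(-12) = -81 - (-24) = -57
DE × DF = (65, -150, -57)

(65, -150, -57)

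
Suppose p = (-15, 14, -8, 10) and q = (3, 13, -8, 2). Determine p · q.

p · q = (-15)·3 + 14·13 + (-8)·(-8) + 10·2 = -45 + 182 + 64 + 20 = 221

221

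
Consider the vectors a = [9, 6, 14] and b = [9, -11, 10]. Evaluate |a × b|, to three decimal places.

265.520

i: 6·10 - 14·(-11) = 60 - (-154) = 214
j: 14·9 - 9·10 = 126 - 90 = 36
k: 9·(-11) - 6·9 = -99 - 54 = -153
a × b = (214, 36, -153)
|a × b| = √(214² + 36² + (-153)²) = √70501 ≈ 265.5202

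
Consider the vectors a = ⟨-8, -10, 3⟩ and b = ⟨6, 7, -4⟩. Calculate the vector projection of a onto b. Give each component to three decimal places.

(-7.723, -9.010, 5.149)

a · b = (-8)·6 + (-10)·7 + 3·(-4) = -48 - 70 - 12 = -130
|b|² = 36 + 49 + 16 = 101
proj_b a = (-130/101) · (6, 7, -4) ≈ (-7.723, -9.010, 5.149)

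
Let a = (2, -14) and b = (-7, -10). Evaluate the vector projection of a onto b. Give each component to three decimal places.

(-5.919, -8.456)

a · b = 2·(-7) + (-14)·(-10) = -14 + 140 = 126
|b|² = 49 + 100 = 149
proj_b a = (126/149) · (-7, -10) ≈ (-5.919, -8.456)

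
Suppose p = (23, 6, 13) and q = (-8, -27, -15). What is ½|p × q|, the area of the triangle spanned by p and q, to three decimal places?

i: 6·(-15) - 13·(-27) = -90 - (-351) = 261
j: 13·(-8) - 23·(-15) = -104 - (-345) = 241
k: 23·(-27) - 6·(-8) = -621 - (-48) = -573
p × q = (261, 241, -573)
|p × q| = √(261² + 241² + (-573)²) = √454531 ≈ 674.1891
area = ½ · 674.1891 ≈ 337.095

337.095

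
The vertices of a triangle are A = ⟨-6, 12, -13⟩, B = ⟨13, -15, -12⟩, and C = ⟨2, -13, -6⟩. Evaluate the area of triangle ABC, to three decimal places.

165.531

AB = (19, -27, 1),  AC = (8, -25, 7)
i: (-27)·7 - 1·(-25) = -189 - (-25) = -164
j: 1·8 - 19·7 = 8 - 133 = -125
k: 19·(-25) - (-27)·8 = -475 - (-216) = -259
AB × AC = (-164, -125, -259)
|AB × AC| = √109602 ≈ 331.0619
area = ½ · 331.0619 ≈ 165.531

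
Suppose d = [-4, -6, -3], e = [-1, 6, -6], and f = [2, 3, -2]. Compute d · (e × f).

105

e × f:
i: 6·(-2) - (-6)·3 = -12 - (-18) = 6
j: (-6)·2 - (-1)·(-2) = -12 - 2 = -14
k: (-1)·3 - 6·2 = -3 - 12 = -15
e × f = (6, -14, -15)
d · (e × f) = (-4)·6 + (-6)·(-14) + (-3)·(-15) = -24 + 84 + 45 = 105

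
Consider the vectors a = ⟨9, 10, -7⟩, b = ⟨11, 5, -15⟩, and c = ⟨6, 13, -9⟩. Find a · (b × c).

b × c:
i: 5·(-9) - (-15)·13 = -45 - (-195) = 150
j: (-15)·6 - 11·(-9) = -90 - (-99) = 9
k: 11·13 - 5·6 = 143 - 30 = 113
b × c = (150, 9, 113)
a · (b × c) = 9·150 + 10·9 + (-7)·113 = 1350 + 90 - 791 = 649

649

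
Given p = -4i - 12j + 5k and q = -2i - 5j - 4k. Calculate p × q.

(73, -26, -4)

i: (-12)·(-4) - 5·(-5) = 48 - (-25) = 73
j: 5·(-2) - (-4)·(-4) = -10 - 16 = -26
k: (-4)·(-5) - (-12)·(-2) = 20 - 24 = -4
p × q = (73, -26, -4)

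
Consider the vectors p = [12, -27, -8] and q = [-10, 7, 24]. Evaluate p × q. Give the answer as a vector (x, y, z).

i: (-27)·24 - (-8)·7 = -648 - (-56) = -592
j: (-8)·(-10) - 12·24 = 80 - 288 = -208
k: 12·7 - (-27)·(-10) = 84 - 270 = -186
p × q = (-592, -208, -186)

(-592, -208, -186)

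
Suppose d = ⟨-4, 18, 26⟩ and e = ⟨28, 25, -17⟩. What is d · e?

-104

d · e = (-4)·28 + 18·25 + 26·(-17) = -112 + 450 - 442 = -104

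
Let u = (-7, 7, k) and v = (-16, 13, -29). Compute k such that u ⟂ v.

u · v = (-7)·(-16) + 7·13 + k·(-29) = 203 - 29k
Set equal to 0: -29k = -203, so k = 7.

7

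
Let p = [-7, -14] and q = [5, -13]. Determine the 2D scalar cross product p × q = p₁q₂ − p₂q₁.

(-7)·(-13) - (-14)·5 = 91 - (-70) = 161

161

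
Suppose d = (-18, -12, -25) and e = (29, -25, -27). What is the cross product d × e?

i: (-12)·(-27) - (-25)·(-25) = 324 - 625 = -301
j: (-25)·29 - (-18)·(-27) = -725 - 486 = -1211
k: (-18)·(-25) - (-12)·29 = 450 - (-348) = 798
d × e = (-301, -1211, 798)

(-301, -1211, 798)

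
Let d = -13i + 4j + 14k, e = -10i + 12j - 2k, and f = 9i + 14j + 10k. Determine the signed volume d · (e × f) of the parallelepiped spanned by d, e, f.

-5068

e × f:
i: 12·10 - (-2)·14 = 120 - (-28) = 148
j: (-2)·9 - (-10)·10 = -18 - (-100) = 82
k: (-10)·14 - 12·9 = -140 - 108 = -248
e × f = (148, 82, -248)
d · (e × f) = (-13)·148 + 4·82 + 14·(-248) = -1924 + 328 - 3472 = -5068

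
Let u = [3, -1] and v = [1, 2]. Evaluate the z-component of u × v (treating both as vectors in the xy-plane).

7

3·2 - (-1)·1 = 6 - (-1) = 7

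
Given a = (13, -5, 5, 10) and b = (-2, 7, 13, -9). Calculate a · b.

-86

a · b = 13·(-2) + (-5)·7 + 5·13 + 10·(-9) = -26 - 35 + 65 - 90 = -86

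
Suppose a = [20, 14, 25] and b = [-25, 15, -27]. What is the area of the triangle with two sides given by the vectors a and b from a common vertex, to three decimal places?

i: 14·(-27) - 25·15 = -378 - 375 = -753
j: 25·(-25) - 20·(-27) = -625 - (-540) = -85
k: 20·15 - 14·(-25) = 300 - (-350) = 650
a × b = (-753, -85, 650)
|a × b| = √((-753)² + (-85)² + 650²) = √996734 ≈ 998.3657
area = ½ · 998.3657 ≈ 499.183

499.183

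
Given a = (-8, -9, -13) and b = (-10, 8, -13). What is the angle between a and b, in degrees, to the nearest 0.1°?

56.8

a · b = (-8)·(-10) + (-9)·8 + (-13)·(-13) = 80 - 72 + 169 = 177
|a|² = 64 + 81 + 169 = 314,  |a| = √314 ≈ 17.720045
|b|² = 100 + 64 + 169 = 333,  |b| = √333 ≈ 18.248288
cos θ = 177 / (17.720045 · 18.248288) ≈ 0.54738
θ = arccos(0.54738) ≈ 56.8°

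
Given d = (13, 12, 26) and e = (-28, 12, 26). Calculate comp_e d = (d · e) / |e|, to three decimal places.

11.386

d · e = 13·(-28) + 12·12 + 26·26 = -364 + 144 + 676 = 456
|e| = √(784 + 144 + 676) = √1604 ≈ 40.0500
comp_e d = 456 / √1604 ≈ 11.386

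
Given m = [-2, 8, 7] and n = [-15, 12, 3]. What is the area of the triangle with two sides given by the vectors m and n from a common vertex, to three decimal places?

i: 8·3 - 7·12 = 24 - 84 = -60
j: 7·(-15) - (-2)·3 = -105 - (-6) = -99
k: (-2)·12 - 8·(-15) = -24 - (-120) = 96
m × n = (-60, -99, 96)
|m × n| = √((-60)² + (-99)² + 96²) = √22617 ≈ 150.3895
area = ½ · 150.3895 ≈ 75.195

75.195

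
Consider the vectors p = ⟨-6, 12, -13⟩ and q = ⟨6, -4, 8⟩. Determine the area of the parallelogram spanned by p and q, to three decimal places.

i: 12·8 - (-13)·(-4) = 96 - 52 = 44
j: (-13)·6 - (-6)·8 = -78 - (-48) = -30
k: (-6)·(-4) - 12·6 = 24 - 72 = -48
p × q = (44, -30, -48)
|p × q| = √(44² + (-30)² + (-48)²) = √5140 ≈ 71.6938

71.694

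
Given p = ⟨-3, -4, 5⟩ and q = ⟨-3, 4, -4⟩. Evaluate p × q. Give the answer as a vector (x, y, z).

(-4, -27, -24)

i: (-4)·(-4) - 5·4 = 16 - 20 = -4
j: 5·(-3) - (-3)·(-4) = -15 - 12 = -27
k: (-3)·4 - (-4)·(-3) = -12 - 12 = -24
p × q = (-4, -27, -24)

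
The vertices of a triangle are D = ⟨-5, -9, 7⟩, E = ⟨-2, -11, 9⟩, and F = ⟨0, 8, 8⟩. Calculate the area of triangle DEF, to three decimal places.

35.588

DE = (3, -2, 2),  DF = (5, 17, 1)
i: (-2)·1 - 2·17 = -2 - 34 = -36
j: 2·5 - 3·1 = 10 - 3 = 7
k: 3·17 - (-2)·5 = 51 - (-10) = 61
DE × DF = (-36, 7, 61)
|DE × DF| = √5066 ≈ 71.1758
area = ½ · 71.1758 ≈ 35.588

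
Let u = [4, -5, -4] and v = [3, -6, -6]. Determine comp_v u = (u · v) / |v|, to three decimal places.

u · v = 4·3 + (-5)·(-6) + (-4)·(-6) = 12 + 30 + 24 = 66
|v| = √(9 + 36 + 36) = √81 ≈ 9.0000
comp_v u = 66 / √81 ≈ 7.333

7.333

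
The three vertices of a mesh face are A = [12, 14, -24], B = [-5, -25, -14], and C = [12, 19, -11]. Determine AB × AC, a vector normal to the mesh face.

AB = (-17, -39, 10)
AC = (0, 5, 13)
i: (-39)·13 - 10·5 = -507 - 50 = -557
j: 10·0 - (-17)·13 = 0 - (-221) = 221
k: (-17)·5 - (-39)·0 = -85 - 0 = -85
AB × AC = (-557, 221, -85)

(-557, 221, -85)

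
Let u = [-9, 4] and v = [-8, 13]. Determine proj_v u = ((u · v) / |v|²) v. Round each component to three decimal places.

u · v = (-9)·(-8) + 4·13 = 72 + 52 = 124
|v|² = 64 + 169 = 233
proj_v u = (124/233) · (-8, 13) ≈ (-4.258, 6.918)

(-4.258, 6.918)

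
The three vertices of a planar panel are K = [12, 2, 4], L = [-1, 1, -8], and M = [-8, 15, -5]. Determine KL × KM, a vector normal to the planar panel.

KL = (-13, -1, -12)
KM = (-20, 13, -9)
i: (-1)·(-9) - (-12)·13 = 9 - (-156) = 165
j: (-12)·(-20) - (-13)·(-9) = 240 - 117 = 123
k: (-13)·13 - (-1)·(-20) = -169 - 20 = -189
KL × KM = (165, 123, -189)

(165, 123, -189)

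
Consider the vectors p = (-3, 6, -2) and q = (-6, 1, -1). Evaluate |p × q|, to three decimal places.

34.438

i: 6·(-1) - (-2)·1 = -6 - (-2) = -4
j: (-2)·(-6) - (-3)·(-1) = 12 - 3 = 9
k: (-3)·1 - 6·(-6) = -3 - (-36) = 33
p × q = (-4, 9, 33)
|p × q| = √((-4)² + 9² + 33²) = √1186 ≈ 34.4384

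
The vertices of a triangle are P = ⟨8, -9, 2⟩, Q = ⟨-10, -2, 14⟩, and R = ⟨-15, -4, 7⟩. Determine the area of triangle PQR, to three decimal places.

PQ = (-18, 7, 12),  PR = (-23, 5, 5)
i: 7·5 - 12·5 = 35 - 60 = -25
j: 12·(-23) - (-18)·5 = -276 - (-90) = -186
k: (-18)·5 - 7·(-23) = -90 - (-161) = 71
PQ × PR = (-25, -186, 71)
|PQ × PR| = √40262 ≈ 200.6539
area = ½ · 200.6539 ≈ 100.327

100.327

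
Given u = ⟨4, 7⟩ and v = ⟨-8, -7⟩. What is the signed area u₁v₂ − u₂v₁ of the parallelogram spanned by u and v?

28

4·(-7) - 7·(-8) = -28 - (-56) = 28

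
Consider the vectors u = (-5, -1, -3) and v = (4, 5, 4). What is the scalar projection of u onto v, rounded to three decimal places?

-4.901

u · v = (-5)·4 + (-1)·5 + (-3)·4 = -20 - 5 - 12 = -37
|v| = √(16 + 25 + 16) = √57 ≈ 7.5498
comp_v u = -37 / √57 ≈ -4.901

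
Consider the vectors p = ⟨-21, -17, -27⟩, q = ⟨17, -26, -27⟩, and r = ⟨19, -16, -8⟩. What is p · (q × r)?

5119

q × r:
i: (-26)·(-8) - (-27)·(-16) = 208 - 432 = -224
j: (-27)·19 - 17·(-8) = -513 - (-136) = -377
k: 17·(-16) - (-26)·19 = -272 - (-494) = 222
q × r = (-224, -377, 222)
p · (q × r) = (-21)·(-224) + (-17)·(-377) + (-27)·222 = 4704 + 6409 - 5994 = 5119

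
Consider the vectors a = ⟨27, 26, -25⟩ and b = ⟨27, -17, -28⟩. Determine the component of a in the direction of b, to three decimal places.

23.251

a · b = 27·27 + 26·(-17) + (-25)·(-28) = 729 - 442 + 700 = 987
|b| = √(729 + 289 + 784) = √1802 ≈ 42.4500
comp_b a = 987 / √1802 ≈ 23.251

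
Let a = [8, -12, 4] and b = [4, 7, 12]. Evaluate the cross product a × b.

i: (-12)·12 - 4·7 = -144 - 28 = -172
j: 4·4 - 8·12 = 16 - 96 = -80
k: 8·7 - (-12)·4 = 56 - (-48) = 104
a × b = (-172, -80, 104)

(-172, -80, 104)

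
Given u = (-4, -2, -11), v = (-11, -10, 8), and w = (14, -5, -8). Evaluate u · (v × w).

-2673

v × w:
i: (-10)·(-8) - 8·(-5) = 80 - (-40) = 120
j: 8·14 - (-11)·(-8) = 112 - 88 = 24
k: (-11)·(-5) - (-10)·14 = 55 - (-140) = 195
v × w = (120, 24, 195)
u · (v × w) = (-4)·120 + (-2)·24 + (-11)·195 = -480 - 48 - 2145 = -2673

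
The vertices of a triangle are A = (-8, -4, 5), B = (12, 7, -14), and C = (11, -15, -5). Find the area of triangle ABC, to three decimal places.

AB = (20, 11, -19),  AC = (19, -11, -10)
i: 11·(-10) - (-19)·(-11) = -110 - 209 = -319
j: (-19)·19 - 20·(-10) = -361 - (-200) = -161
k: 20·(-11) - 11·19 = -220 - 209 = -429
AB × AC = (-319, -161, -429)
|AB × AC| = √311723 ≈ 558.3216
area = ½ · 558.3216 ≈ 279.161

279.161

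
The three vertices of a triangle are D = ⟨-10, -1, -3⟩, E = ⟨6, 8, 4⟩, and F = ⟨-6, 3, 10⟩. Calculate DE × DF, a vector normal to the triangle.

(89, -180, 28)

DE = (16, 9, 7)
DF = (4, 4, 13)
i: 9·13 - 7·4 = 117 - 28 = 89
j: 7·4 - 16·13 = 28 - 208 = -180
k: 16·4 - 9·4 = 64 - 36 = 28
DE × DF = (89, -180, 28)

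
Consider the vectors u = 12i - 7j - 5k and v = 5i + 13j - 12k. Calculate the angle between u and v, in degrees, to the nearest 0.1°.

83.9

u · v = 12·5 + (-7)·13 + (-5)·(-12) = 60 - 91 + 60 = 29
|u|² = 144 + 49 + 25 = 218,  |u| = √218 ≈ 14.764823
|v|² = 25 + 169 + 144 = 338,  |v| = √338 ≈ 18.384776
cos θ = 29 / (14.764823 · 18.384776) ≈ 0.10683
θ = arccos(0.10683) ≈ 83.9°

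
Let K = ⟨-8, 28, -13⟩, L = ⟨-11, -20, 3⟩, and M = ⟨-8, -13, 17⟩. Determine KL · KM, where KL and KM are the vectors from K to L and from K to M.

2448

KL = L − K = (-3, -48, 16)
KM = M − K = (0, -41, 30)
KL · KM = (-3)·0 + (-48)·(-41) + 16·30 = 0 + 1968 + 480 = 2448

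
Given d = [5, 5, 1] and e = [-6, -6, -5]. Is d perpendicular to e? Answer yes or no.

d · e = 5·(-6) + 5·(-6) + 1·(-5) = -30 - 30 - 5 = -65
Nonzero, so the vectors are not orthogonal.

no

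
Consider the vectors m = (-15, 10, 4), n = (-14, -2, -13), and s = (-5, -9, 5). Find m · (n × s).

n × s:
i: (-2)·5 - (-13)·(-9) = -10 - 117 = -127
j: (-13)·(-5) - (-14)·5 = 65 - (-70) = 135
k: (-14)·(-9) - (-2)·(-5) = 126 - 10 = 116
n × s = (-127, 135, 116)
m · (n × s) = (-15)·(-127) + 10·135 + 4·116 = 1905 + 1350 + 464 = 3719

3719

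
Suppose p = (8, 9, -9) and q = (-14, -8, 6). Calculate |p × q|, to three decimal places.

i: 9·6 - (-9)·(-8) = 54 - 72 = -18
j: (-9)·(-14) - 8·6 = 126 - 48 = 78
k: 8·(-8) - 9·(-14) = -64 - (-126) = 62
p × q = (-18, 78, 62)
|p × q| = √((-18)² + 78² + 62²) = √10252 ≈ 101.2522

101.252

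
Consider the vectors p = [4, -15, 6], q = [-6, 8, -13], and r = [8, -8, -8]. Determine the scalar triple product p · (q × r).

q × r:
i: 8·(-8) - (-13)·(-8) = -64 - 104 = -168
j: (-13)·8 - (-6)·(-8) = -104 - 48 = -152
k: (-6)·(-8) - 8·8 = 48 - 64 = -16
q × r = (-168, -152, -16)
p · (q × r) = 4·(-168) + (-15)·(-152) + 6·(-16) = -672 + 2280 - 96 = 1512

1512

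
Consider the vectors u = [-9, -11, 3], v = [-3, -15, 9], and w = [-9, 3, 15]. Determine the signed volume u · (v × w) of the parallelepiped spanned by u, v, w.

2232

v × w:
i: (-15)·15 - 9·3 = -225 - 27 = -252
j: 9·(-9) - (-3)·15 = -81 - (-45) = -36
k: (-3)·3 - (-15)·(-9) = -9 - 135 = -144
v × w = (-252, -36, -144)
u · (v × w) = (-9)·(-252) + (-11)·(-36) + 3·(-144) = 2268 + 396 - 432 = 2232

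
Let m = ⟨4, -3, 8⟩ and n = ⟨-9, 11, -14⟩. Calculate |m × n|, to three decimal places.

51.585

i: (-3)·(-14) - 8·11 = 42 - 88 = -46
j: 8·(-9) - 4·(-14) = -72 - (-56) = -16
k: 4·11 - (-3)·(-9) = 44 - 27 = 17
m × n = (-46, -16, 17)
|m × n| = √((-46)² + (-16)² + 17²) = √2661 ≈ 51.5849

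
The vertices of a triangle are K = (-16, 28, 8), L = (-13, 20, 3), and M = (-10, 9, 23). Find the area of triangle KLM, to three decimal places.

KL = (3, -8, -5),  KM = (6, -19, 15)
i: (-8)·15 - (-5)·(-19) = -120 - 95 = -215
j: (-5)·6 - 3·15 = -30 - 45 = -75
k: 3·(-19) - (-8)·6 = -57 - (-48) = -9
KL × KM = (-215, -75, -9)
|KL × KM| = √51931 ≈ 227.8837
area = ½ · 227.8837 ≈ 113.942

113.942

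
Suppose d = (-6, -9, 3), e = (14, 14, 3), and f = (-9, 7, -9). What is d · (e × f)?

e × f:
i: 14·(-9) - 3·7 = -126 - 21 = -147
j: 3·(-9) - 14·(-9) = -27 - (-126) = 99
k: 14·7 - 14·(-9) = 98 - (-126) = 224
e × f = (-147, 99, 224)
d · (e × f) = (-6)·(-147) + (-9)·99 + 3·224 = 882 - 891 + 672 = 663

663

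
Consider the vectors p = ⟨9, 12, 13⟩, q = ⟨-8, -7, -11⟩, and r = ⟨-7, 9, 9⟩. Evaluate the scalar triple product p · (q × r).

q × r:
i: (-7)·9 - (-11)·9 = -63 - (-99) = 36
j: (-11)·(-7) - (-8)·9 = 77 - (-72) = 149
k: (-8)·9 - (-7)·(-7) = -72 - 49 = -121
q × r = (36, 149, -121)
p · (q × r) = 9·36 + 12·149 + 13·(-121) = 324 + 1788 - 1573 = 539

539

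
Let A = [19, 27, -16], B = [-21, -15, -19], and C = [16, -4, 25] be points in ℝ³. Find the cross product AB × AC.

AB = (-40, -42, -3)
AC = (-3, -31, 41)
i: (-42)·41 - (-3)·(-31) = -1722 - 93 = -1815
j: (-3)·(-3) - (-40)·41 = 9 - (-1640) = 1649
k: (-40)·(-31) - (-42)·(-3) = 1240 - 126 = 1114
AB × AC = (-1815, 1649, 1114)

(-1815, 1649, 1114)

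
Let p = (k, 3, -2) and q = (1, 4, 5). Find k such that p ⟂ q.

-2

p · q = k·1 + 3·4 + (-2)·5 = 2 + 1k
Set equal to 0: 1k = -2, so k = -2.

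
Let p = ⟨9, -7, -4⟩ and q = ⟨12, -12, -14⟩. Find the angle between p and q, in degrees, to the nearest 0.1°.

p · q = 9·12 + (-7)·(-12) + (-4)·(-14) = 108 + 84 + 56 = 248
|p|² = 81 + 49 + 16 = 146,  |p| = √146 ≈ 12.083046
|q|² = 144 + 144 + 196 = 484,  |q| = √484 ≈ 22.000000
cos θ = 248 / (12.083046 · 22.000000) ≈ 0.93294
θ = arccos(0.93294) ≈ 21.1°

21.1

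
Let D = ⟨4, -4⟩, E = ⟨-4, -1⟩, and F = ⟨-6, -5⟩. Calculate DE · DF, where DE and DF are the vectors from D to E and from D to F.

DE = E − D = (-8, 3)
DF = F − D = (-10, -1)
DE · DF = (-8)·(-10) + 3·(-1) = 80 - 3 = 77

77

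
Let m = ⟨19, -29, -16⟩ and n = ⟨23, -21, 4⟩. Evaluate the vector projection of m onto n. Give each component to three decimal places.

m · n = 19·23 + (-29)·(-21) + (-16)·4 = 437 + 609 - 64 = 982
|n|² = 529 + 441 + 16 = 986
proj_n m = (982/986) · (23, -21, 4) ≈ (22.907, -20.915, 3.984)

(22.907, -20.915, 3.984)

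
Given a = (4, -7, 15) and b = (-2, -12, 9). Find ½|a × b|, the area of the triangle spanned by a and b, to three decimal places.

i: (-7)·9 - 15·(-12) = -63 - (-180) = 117
j: 15·(-2) - 4·9 = -30 - 36 = -66
k: 4·(-12) - (-7)·(-2) = -48 - 14 = -62
a × b = (117, -66, -62)
|a × b| = √(117² + (-66)² + (-62)²) = √21889 ≈ 147.9493
area = ½ · 147.9493 ≈ 73.975

73.975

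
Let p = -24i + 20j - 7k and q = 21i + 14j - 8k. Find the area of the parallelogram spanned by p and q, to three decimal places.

830.844

i: 20·(-8) - (-7)·14 = -160 - (-98) = -62
j: (-7)·21 - (-24)·(-8) = -147 - 192 = -339
k: (-24)·14 - 20·21 = -336 - 420 = -756
p × q = (-62, -339, -756)
|p × q| = √((-62)² + (-339)² + (-756)²) = √690301 ≈ 830.8435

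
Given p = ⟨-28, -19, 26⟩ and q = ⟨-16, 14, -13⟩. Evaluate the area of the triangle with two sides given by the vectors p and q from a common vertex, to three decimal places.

525.953

i: (-19)·(-13) - 26·14 = 247 - 364 = -117
j: 26·(-16) - (-28)·(-13) = -416 - 364 = -780
k: (-28)·14 - (-19)·(-16) = -392 - 304 = -696
p × q = (-117, -780, -696)
|p × q| = √((-117)² + (-780)² + (-696)²) = √1106505 ≈ 1051.9054
area = ½ · 1051.9054 ≈ 525.953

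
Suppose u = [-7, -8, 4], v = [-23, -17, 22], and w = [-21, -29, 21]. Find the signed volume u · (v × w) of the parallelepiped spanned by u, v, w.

-895

v × w:
i: (-17)·21 - 22·(-29) = -357 - (-638) = 281
j: 22·(-21) - (-23)·21 = -462 - (-483) = 21
k: (-23)·(-29) - (-17)·(-21) = 667 - 357 = 310
v × w = (281, 21, 310)
u · (v × w) = (-7)·281 + (-8)·21 + 4·310 = -1967 - 168 + 1240 = -895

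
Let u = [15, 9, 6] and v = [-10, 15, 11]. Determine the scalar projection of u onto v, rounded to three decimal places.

2.415

u · v = 15·(-10) + 9·15 + 6·11 = -150 + 135 + 66 = 51
|v| = √(100 + 225 + 121) = √446 ≈ 21.1187
comp_v u = 51 / √446 ≈ 2.415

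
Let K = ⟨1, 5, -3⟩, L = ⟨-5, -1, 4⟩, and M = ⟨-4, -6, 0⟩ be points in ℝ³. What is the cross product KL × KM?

KL = (-6, -6, 7)
KM = (-5, -11, 3)
i: (-6)·3 - 7·(-11) = -18 - (-77) = 59
j: 7·(-5) - (-6)·3 = -35 - (-18) = -17
k: (-6)·(-11) - (-6)·(-5) = 66 - 30 = 36
KL × KM = (59, -17, 36)

(59, -17, 36)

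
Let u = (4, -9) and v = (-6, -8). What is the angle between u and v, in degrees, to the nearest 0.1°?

u · v = 4·(-6) + (-9)·(-8) = -24 + 72 = 48
|u|² = 16 + 81 = 97,  |u| = √97 ≈ 9.848858
|v|² = 36 + 64 = 100,  |v| = √100 ≈ 10.000000
cos θ = 48 / (9.848858 · 10.000000) ≈ 0.48737
θ = arccos(0.48737) ≈ 60.8°

60.8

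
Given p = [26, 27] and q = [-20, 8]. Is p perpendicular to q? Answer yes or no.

no

p · q = 26·(-20) + 27·8 = -520 + 216 = -304
Nonzero, so the vectors are not orthogonal.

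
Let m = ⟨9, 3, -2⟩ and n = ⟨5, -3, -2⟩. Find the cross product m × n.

(-12, 8, -42)

i: 3·(-2) - (-2)·(-3) = -6 - 6 = -12
j: (-2)·5 - 9·(-2) = -10 - (-18) = 8
k: 9·(-3) - 3·5 = -27 - 15 = -42
m × n = (-12, 8, -42)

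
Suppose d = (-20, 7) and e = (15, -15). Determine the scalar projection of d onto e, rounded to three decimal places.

-19.092

d · e = (-20)·15 + 7·(-15) = -300 - 105 = -405
|e| = √(225 + 225) = √450 ≈ 21.2132
comp_e d = -405 / √450 ≈ -19.092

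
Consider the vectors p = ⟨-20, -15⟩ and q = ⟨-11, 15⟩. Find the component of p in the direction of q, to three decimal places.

-0.269

p · q = (-20)·(-11) + (-15)·15 = 220 - 225 = -5
|q| = √(121 + 225) = √346 ≈ 18.6011
comp_q p = -5 / √346 ≈ -0.269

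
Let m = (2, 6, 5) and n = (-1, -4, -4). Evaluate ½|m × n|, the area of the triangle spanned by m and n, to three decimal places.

2.693

i: 6·(-4) - 5·(-4) = -24 - (-20) = -4
j: 5·(-1) - 2·(-4) = -5 - (-8) = 3
k: 2·(-4) - 6·(-1) = -8 - (-6) = -2
m × n = (-4, 3, -2)
|m × n| = √((-4)² + 3² + (-2)²) = √29 ≈ 5.3852
area = ½ · 5.3852 ≈ 2.693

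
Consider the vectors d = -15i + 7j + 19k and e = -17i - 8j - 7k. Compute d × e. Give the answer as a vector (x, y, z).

(103, -428, 239)

i: 7·(-7) - 19·(-8) = -49 - (-152) = 103
j: 19·(-17) - (-15)·(-7) = -323 - 105 = -428
k: (-15)·(-8) - 7·(-17) = 120 - (-119) = 239
d × e = (103, -428, 239)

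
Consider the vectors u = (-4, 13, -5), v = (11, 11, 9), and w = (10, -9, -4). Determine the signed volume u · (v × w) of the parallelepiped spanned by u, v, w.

2639

v × w:
i: 11·(-4) - 9·(-9) = -44 - (-81) = 37
j: 9·10 - 11·(-4) = 90 - (-44) = 134
k: 11·(-9) - 11·10 = -99 - 110 = -209
v × w = (37, 134, -209)
u · (v × w) = (-4)·37 + 13·134 + (-5)·(-209) = -148 + 1742 + 1045 = 2639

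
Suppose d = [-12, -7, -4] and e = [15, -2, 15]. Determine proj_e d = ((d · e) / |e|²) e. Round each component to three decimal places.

(-7.467, 0.996, -7.467)

d · e = (-12)·15 + (-7)·(-2) + (-4)·15 = -180 + 14 - 60 = -226
|e|² = 225 + 4 + 225 = 454
proj_e d = (-226/454) · (15, -2, 15) ≈ (-7.467, 0.996, -7.467)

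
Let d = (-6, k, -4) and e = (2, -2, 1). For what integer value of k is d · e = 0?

-8

d · e = (-6)·2 + k·(-2) + (-4)·1 = -16 - 2k
Set equal to 0: -2k = 16, so k = -8.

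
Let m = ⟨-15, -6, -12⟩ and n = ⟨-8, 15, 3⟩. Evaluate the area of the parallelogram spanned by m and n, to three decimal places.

347.353

i: (-6)·3 - (-12)·15 = -18 - (-180) = 162
j: (-12)·(-8) - (-15)·3 = 96 - (-45) = 141
k: (-15)·15 - (-6)·(-8) = -225 - 48 = -273
m × n = (162, 141, -273)
|m × n| = √(162² + 141² + (-273)²) = √120654 ≈ 347.3528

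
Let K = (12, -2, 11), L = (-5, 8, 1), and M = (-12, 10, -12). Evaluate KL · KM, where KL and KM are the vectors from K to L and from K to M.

758

KL = L − K = (-17, 10, -10)
KM = M − K = (-24, 12, -23)
KL · KM = (-17)·(-24) + 10·12 + (-10)·(-23) = 408 + 120 + 230 = 758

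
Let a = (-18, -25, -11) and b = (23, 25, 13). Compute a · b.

-1182

a · b = (-18)·23 + (-25)·25 + (-11)·13 = -414 - 625 - 143 = -1182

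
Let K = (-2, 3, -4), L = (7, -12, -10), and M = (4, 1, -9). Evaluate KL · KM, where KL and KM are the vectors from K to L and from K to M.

KL = L − K = (9, -15, -6)
KM = M − K = (6, -2, -5)
KL · KM = 9·6 + (-15)·(-2) + (-6)·(-5) = 54 + 30 + 30 = 114

114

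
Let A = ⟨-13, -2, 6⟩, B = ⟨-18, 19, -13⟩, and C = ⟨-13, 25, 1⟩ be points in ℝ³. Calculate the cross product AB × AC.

(408, -25, -135)

AB = (-5, 21, -19)
AC = (0, 27, -5)
i: 21·(-5) - (-19)·27 = -105 - (-513) = 408
j: (-19)·0 - (-5)·(-5) = 0 - 25 = -25
k: (-5)·27 - 21·0 = -135 - 0 = -135
AB × AC = (408, -25, -135)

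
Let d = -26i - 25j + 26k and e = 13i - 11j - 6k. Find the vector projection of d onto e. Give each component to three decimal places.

(-8.733, 7.390, 4.031)

d · e = (-26)·13 + (-25)·(-11) + 26·(-6) = -338 + 275 - 156 = -219
|e|² = 169 + 121 + 36 = 326
proj_e d = (-219/326) · (13, -11, -6) ≈ (-8.733, 7.390, 4.031)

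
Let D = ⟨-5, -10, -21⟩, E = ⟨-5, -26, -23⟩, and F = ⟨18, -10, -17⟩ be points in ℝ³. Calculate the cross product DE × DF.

DE = (0, -16, -2)
DF = (23, 0, 4)
i: (-16)·4 - (-2)·0 = -64 - 0 = -64
j: (-2)·23 - 0·4 = -46 - 0 = -46
k: 0·0 - (-16)·23 = 0 - (-368) = 368
DE × DF = (-64, -46, 368)

(-64, -46, 368)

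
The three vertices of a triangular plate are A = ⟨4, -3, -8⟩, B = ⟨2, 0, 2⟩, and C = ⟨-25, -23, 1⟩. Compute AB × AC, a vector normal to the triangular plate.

AB = (-2, 3, 10)
AC = (-29, -20, 9)
i: 3·9 - 10·(-20) = 27 - (-200) = 227
j: 10·(-29) - (-2)·9 = -290 - (-18) = -272
k: (-2)·(-20) - 3·(-29) = 40 - (-87) = 127
AB × AC = (227, -272, 127)

(227, -272, 127)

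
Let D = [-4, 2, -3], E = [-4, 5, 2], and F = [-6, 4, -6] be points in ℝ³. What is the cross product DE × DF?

DE = (0, 3, 5)
DF = (-2, 2, -3)
i: 3·(-3) - 5·2 = -9 - 10 = -19
j: 5·(-2) - 0·(-3) = -10 - 0 = -10
k: 0·2 - 3·(-2) = 0 - (-6) = 6
DE × DF = (-19, -10, 6)

(-19, -10, 6)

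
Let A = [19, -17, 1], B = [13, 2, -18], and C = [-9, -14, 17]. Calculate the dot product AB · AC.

-79

AB = B − A = (-6, 19, -19)
AC = C − A = (-28, 3, 16)
AB · AC = (-6)·(-28) + 19·3 + (-19)·16 = 168 + 57 - 304 = -79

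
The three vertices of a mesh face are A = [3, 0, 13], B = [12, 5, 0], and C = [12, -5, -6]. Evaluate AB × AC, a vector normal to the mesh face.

(-160, 54, -90)

AB = (9, 5, -13)
AC = (9, -5, -19)
i: 5·(-19) - (-13)·(-5) = -95 - 65 = -160
j: (-13)·9 - 9·(-19) = -117 - (-171) = 54
k: 9·(-5) - 5·9 = -45 - 45 = -90
AB × AC = (-160, 54, -90)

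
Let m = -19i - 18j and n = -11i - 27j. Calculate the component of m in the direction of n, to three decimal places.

m · n = (-19)·(-11) + (-18)·(-27) = 209 + 486 = 695
|n| = √(121 + 729) = √850 ≈ 29.1548
comp_n m = 695 / √850 ≈ 23.838

23.838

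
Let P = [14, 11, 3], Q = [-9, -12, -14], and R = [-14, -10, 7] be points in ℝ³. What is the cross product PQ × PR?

PQ = (-23, -23, -17)
PR = (-28, -21, 4)
i: (-23)·4 - (-17)·(-21) = -92 - 357 = -449
j: (-17)·(-28) - (-23)·4 = 476 - (-92) = 568
k: (-23)·(-21) - (-23)·(-28) = 483 - 644 = -161
PQ × PR = (-449, 568, -161)

(-449, 568, -161)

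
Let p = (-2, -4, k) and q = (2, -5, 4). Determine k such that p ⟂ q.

-4

p · q = (-2)·2 + (-4)·(-5) + k·4 = 16 + 4k
Set equal to 0: 4k = -16, so k = -4.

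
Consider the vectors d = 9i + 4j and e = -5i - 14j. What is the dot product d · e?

-101

d · e = 9·(-5) + 4·(-14) = -45 - 56 = -101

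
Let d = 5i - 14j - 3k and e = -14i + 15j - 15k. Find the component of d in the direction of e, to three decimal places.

-9.246

d · e = 5·(-14) + (-14)·15 + (-3)·(-15) = -70 - 210 + 45 = -235
|e| = √(196 + 225 + 225) = √646 ≈ 25.4165
comp_e d = -235 / √646 ≈ -9.246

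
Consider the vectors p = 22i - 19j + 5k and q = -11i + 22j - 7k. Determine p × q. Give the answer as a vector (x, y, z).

i: (-19)·(-7) - 5·22 = 133 - 110 = 23
j: 5·(-11) - 22·(-7) = -55 - (-154) = 99
k: 22·22 - (-19)·(-11) = 484 - 209 = 275
p × q = (23, 99, 275)

(23, 99, 275)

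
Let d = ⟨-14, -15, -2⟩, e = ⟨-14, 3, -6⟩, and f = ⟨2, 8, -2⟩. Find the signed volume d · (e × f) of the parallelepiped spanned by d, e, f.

e × f:
i: 3·(-2) - (-6)·8 = -6 - (-48) = 42
j: (-6)·2 - (-14)·(-2) = -12 - 28 = -40
k: (-14)·8 - 3·2 = -112 - 6 = -118
e × f = (42, -40, -118)
d · (e × f) = (-14)·42 + (-15)·(-40) + (-2)·(-118) = -588 + 600 + 236 = 248

248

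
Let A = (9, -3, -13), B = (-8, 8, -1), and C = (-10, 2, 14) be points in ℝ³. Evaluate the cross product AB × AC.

AB = (-17, 11, 12)
AC = (-19, 5, 27)
i: 11·27 - 12·5 = 297 - 60 = 237
j: 12·(-19) - (-17)·27 = -228 - (-459) = 231
k: (-17)·5 - 11·(-19) = -85 - (-209) = 124
AB × AC = (237, 231, 124)

(237, 231, 124)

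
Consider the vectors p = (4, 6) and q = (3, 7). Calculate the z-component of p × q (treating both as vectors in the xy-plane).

4·7 - 6·3 = 28 - 18 = 10

10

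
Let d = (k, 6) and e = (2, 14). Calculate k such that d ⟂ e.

d · e = k·2 + 6·14 = 84 + 2k
Set equal to 0: 2k = -84, so k = -42.

-42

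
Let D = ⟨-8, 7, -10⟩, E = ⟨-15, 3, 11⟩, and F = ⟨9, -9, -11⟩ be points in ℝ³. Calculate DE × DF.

DE = (-7, -4, 21)
DF = (17, -16, -1)
i: (-4)·(-1) - 21·(-16) = 4 - (-336) = 340
j: 21·17 - (-7)·(-1) = 357 - 7 = 350
k: (-7)·(-16) - (-4)·17 = 112 - (-68) = 180
DE × DF = (340, 350, 180)

(340, 350, 180)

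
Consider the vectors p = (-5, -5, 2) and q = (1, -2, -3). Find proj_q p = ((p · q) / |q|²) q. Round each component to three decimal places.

(-0.071, 0.143, 0.214)

p · q = (-5)·1 + (-5)·(-2) + 2·(-3) = -5 + 10 - 6 = -1
|q|² = 1 + 4 + 9 = 14
proj_q p = (-1/14) · (1, -2, -3) ≈ (-0.071, 0.143, 0.214)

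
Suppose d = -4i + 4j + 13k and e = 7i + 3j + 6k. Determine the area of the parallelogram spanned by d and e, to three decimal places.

122.678

i: 4·6 - 13·3 = 24 - 39 = -15
j: 13·7 - (-4)·6 = 91 - (-24) = 115
k: (-4)·3 - 4·7 = -12 - 28 = -40
d × e = (-15, 115, -40)
|d × e| = √((-15)² + 115² + (-40)²) = √15050 ≈ 122.6784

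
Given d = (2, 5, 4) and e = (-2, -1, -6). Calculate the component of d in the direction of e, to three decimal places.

-5.154

d · e = 2·(-2) + 5·(-1) + 4·(-6) = -4 - 5 - 24 = -33
|e| = √(4 + 1 + 36) = √41 ≈ 6.4031
comp_e d = -33 / √41 ≈ -5.154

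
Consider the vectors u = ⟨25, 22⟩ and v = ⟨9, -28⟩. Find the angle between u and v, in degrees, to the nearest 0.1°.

u · v = 25·9 + 22·(-28) = 225 - 616 = -391
|u|² = 625 + 484 = 1109,  |u| = √1109 ≈ 33.301652
|v|² = 81 + 784 = 865,  |v| = √865 ≈ 29.410882
cos θ = -391 / (33.301652 · 29.410882) ≈ -0.39921
θ = arccos(-0.39921) ≈ 113.5°

113.5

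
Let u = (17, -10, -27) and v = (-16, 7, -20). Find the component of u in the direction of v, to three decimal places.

7.457

u · v = 17·(-16) + (-10)·7 + (-27)·(-20) = -272 - 70 + 540 = 198
|v| = √(256 + 49 + 400) = √705 ≈ 26.5518
comp_v u = 198 / √705 ≈ 7.457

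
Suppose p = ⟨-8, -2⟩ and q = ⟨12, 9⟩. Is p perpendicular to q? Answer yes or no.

no

p · q = (-8)·12 + (-2)·9 = -96 - 18 = -114
Nonzero, so the vectors are not orthogonal.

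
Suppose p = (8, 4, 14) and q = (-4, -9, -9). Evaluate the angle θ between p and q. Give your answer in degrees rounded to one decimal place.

151.1

p · q = 8·(-4) + 4·(-9) + 14·(-9) = -32 - 36 - 126 = -194
|p|² = 64 + 16 + 196 = 276,  |p| = √276 ≈ 16.613248
|q|² = 16 + 81 + 81 = 178,  |q| = √178 ≈ 13.341664
cos θ = -194 / (16.613248 · 13.341664) ≈ -0.87526
θ = arccos(-0.87526) ≈ 151.1°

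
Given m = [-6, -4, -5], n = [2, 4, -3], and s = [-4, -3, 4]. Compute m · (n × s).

-108

n × s:
i: 4·4 - (-3)·(-3) = 16 - 9 = 7
j: (-3)·(-4) - 2·4 = 12 - 8 = 4
k: 2·(-3) - 4·(-4) = -6 - (-16) = 10
n × s = (7, 4, 10)
m · (n × s) = (-6)·7 + (-4)·4 + (-5)·10 = -42 - 16 - 50 = -108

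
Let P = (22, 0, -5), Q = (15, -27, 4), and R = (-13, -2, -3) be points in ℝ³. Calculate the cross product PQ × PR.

PQ = (-7, -27, 9)
PR = (-35, -2, 2)
i: (-27)·2 - 9·(-2) = -54 - (-18) = -36
j: 9·(-35) - (-7)·2 = -315 - (-14) = -301
k: (-7)·(-2) - (-27)·(-35) = 14 - 945 = -931
PQ × PR = (-36, -301, -931)

(-36, -301, -931)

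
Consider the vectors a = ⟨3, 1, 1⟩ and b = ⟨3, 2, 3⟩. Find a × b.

i: 1·3 - 1·2 = 3 - 2 = 1
j: 1·3 - 3·3 = 3 - 9 = -6
k: 3·2 - 1·3 = 6 - 3 = 3
a × b = (1, -6, 3)

(1, -6, 3)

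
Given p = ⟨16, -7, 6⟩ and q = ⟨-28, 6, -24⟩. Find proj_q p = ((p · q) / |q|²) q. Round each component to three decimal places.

p · q = 16·(-28) + (-7)·6 + 6·(-24) = -448 - 42 - 144 = -634
|q|² = 784 + 36 + 576 = 1396
proj_q p = (-634/1396) · (-28, 6, -24) ≈ (12.716, -2.725, 10.900)

(12.716, -2.725, 10.900)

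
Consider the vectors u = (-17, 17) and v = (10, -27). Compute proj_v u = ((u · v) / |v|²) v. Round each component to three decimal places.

u · v = (-17)·10 + 17·(-27) = -170 - 459 = -629
|v|² = 100 + 729 = 829
proj_v u = (-629/829) · (10, -27) ≈ (-7.587, 20.486)

(-7.587, 20.486)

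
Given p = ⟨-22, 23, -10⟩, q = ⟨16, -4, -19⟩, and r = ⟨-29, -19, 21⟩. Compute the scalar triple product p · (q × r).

18935

q × r:
i: (-4)·21 - (-19)·(-19) = -84 - 361 = -445
j: (-19)·(-29) - 16·21 = 551 - 336 = 215
k: 16·(-19) - (-4)·(-29) = -304 - 116 = -420
q × r = (-445, 215, -420)
p · (q × r) = (-22)·(-445) + 23·215 + (-10)·(-420) = 9790 + 4945 + 4200 = 18935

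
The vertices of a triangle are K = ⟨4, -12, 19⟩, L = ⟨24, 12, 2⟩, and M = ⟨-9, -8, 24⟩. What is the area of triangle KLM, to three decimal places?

KL = (20, 24, -17),  KM = (-13, 4, 5)
i: 24·5 - (-17)·4 = 120 - (-68) = 188
j: (-17)·(-13) - 20·5 = 221 - 100 = 121
k: 20·4 - 24·(-13) = 80 - (-312) = 392
KL × KM = (188, 121, 392)
|KL × KM| = √203649 ≈ 451.2749
area = ½ · 451.2749 ≈ 225.637

225.637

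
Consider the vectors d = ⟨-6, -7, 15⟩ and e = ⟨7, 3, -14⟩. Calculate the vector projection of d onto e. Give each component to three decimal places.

(-7.524, -3.224, 15.047)

d · e = (-6)·7 + (-7)·3 + 15·(-14) = -42 - 21 - 210 = -273
|e|² = 49 + 9 + 196 = 254
proj_e d = (-273/254) · (7, 3, -14) ≈ (-7.524, -3.224, 15.047)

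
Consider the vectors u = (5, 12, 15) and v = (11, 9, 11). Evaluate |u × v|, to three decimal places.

140.278

i: 12·11 - 15·9 = 132 - 135 = -3
j: 15·11 - 5·11 = 165 - 55 = 110
k: 5·9 - 12·11 = 45 - 132 = -87
u × v = (-3, 110, -87)
|u × v| = √((-3)² + 110² + (-87)²) = √19678 ≈ 140.2783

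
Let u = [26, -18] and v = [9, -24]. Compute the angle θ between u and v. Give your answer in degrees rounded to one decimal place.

34.7

u · v = 26·9 + (-18)·(-24) = 234 + 432 = 666
|u|² = 676 + 324 = 1000,  |u| = √1000 ≈ 31.622777
|v|² = 81 + 576 = 657,  |v| = √657 ≈ 25.632011
cos θ = 666 / (31.622777 · 25.632011) ≈ 0.82166
θ = arccos(0.82166) ≈ 34.7°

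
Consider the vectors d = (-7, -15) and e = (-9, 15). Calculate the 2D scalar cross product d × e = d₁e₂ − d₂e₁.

-240

(-7)·15 - (-15)·(-9) = -105 - 135 = -240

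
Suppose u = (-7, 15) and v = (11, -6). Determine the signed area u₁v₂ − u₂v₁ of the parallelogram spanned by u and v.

-123

(-7)·(-6) - 15·11 = 42 - 165 = -123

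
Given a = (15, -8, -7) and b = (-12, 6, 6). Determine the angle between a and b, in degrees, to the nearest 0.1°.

177.8

a · b = 15·(-12) + (-8)·6 + (-7)·6 = -180 - 48 - 42 = -270
|a|² = 225 + 64 + 49 = 338,  |a| = √338 ≈ 18.384776
|b|² = 144 + 36 + 36 = 216,  |b| = √216 ≈ 14.696938
cos θ = -270 / (18.384776 · 14.696938) ≈ -0.99926
θ = arccos(-0.99926) ≈ 177.8°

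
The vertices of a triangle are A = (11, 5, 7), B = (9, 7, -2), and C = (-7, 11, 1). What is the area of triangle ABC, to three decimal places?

78.804

AB = (-2, 2, -9),  AC = (-18, 6, -6)
i: 2·(-6) - (-9)·6 = -12 - (-54) = 42
j: (-9)·(-18) - (-2)·(-6) = 162 - 12 = 150
k: (-2)·6 - 2·(-18) = -12 - (-36) = 24
AB × AC = (42, 150, 24)
|AB × AC| = √24840 ≈ 157.6071
area = ½ · 157.6071 ≈ 78.804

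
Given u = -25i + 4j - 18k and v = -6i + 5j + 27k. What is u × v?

(198, 783, -101)

i: 4·27 - (-18)·5 = 108 - (-90) = 198
j: (-18)·(-6) - (-25)·27 = 108 - (-675) = 783
k: (-25)·5 - 4·(-6) = -125 - (-24) = -101
u × v = (198, 783, -101)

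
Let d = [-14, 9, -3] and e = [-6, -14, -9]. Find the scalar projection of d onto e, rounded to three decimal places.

d · e = (-14)·(-6) + 9·(-14) + (-3)·(-9) = 84 - 126 + 27 = -15
|e| = √(36 + 196 + 81) = √313 ≈ 17.6918
comp_e d = -15 / √313 ≈ -0.848

-0.848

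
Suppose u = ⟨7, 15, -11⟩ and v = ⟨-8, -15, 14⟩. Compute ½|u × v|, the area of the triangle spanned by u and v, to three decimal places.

i: 15·14 - (-11)·(-15) = 210 - 165 = 45
j: (-11)·(-8) - 7·14 = 88 - 98 = -10
k: 7·(-15) - 15·(-8) = -105 - (-120) = 15
u × v = (45, -10, 15)
|u × v| = √(45² + (-10)² + 15²) = √2350 ≈ 48.4768
area = ½ · 48.4768 ≈ 24.238

24.238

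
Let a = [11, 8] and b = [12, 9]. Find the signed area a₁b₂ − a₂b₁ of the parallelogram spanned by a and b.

11·9 - 8·12 = 99 - 96 = 3

3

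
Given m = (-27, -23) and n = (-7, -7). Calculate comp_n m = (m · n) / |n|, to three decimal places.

35.355

m · n = (-27)·(-7) + (-23)·(-7) = 189 + 161 = 350
|n| = √(49 + 49) = √98 ≈ 9.8995
comp_n m = 350 / √98 ≈ 35.355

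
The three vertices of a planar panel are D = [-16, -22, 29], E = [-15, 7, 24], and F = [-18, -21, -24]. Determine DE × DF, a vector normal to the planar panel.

(-1532, 63, 59)

DE = (1, 29, -5)
DF = (-2, 1, -53)
i: 29·(-53) - (-5)·1 = -1537 - (-5) = -1532
j: (-5)·(-2) - 1·(-53) = 10 - (-53) = 63
k: 1·1 - 29·(-2) = 1 - (-58) = 59
DE × DF = (-1532, 63, 59)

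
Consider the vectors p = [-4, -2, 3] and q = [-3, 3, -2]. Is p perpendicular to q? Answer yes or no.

yes

p · q = (-4)·(-3) + (-2)·3 + 3·(-2) = 12 - 6 - 6 = 0
Zero, so the vectors are orthogonal.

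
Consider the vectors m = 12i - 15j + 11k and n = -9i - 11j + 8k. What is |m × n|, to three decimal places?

i: (-15)·8 - 11·(-11) = -120 - (-121) = 1
j: 11·(-9) - 12·8 = -99 - 96 = -195
k: 12·(-11) - (-15)·(-9) = -132 - 135 = -267
m × n = (1, -195, -267)
|m × n| = √(1² + (-195)² + (-267)²) = √109315 ≈ 330.6282

330.628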